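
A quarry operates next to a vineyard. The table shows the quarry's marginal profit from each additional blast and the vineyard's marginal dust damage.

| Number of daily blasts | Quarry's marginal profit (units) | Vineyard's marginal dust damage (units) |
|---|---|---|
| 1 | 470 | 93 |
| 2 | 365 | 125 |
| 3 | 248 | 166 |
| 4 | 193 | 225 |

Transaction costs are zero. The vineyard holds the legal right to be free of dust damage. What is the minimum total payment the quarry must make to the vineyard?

384

Efficient level: marginal profit ≥ marginal dust damage through level 3, so k* = 3.
With the vineyard holding the right, the quarry must at least compensate total damage at k*: 93 + 125 + 166 = 384.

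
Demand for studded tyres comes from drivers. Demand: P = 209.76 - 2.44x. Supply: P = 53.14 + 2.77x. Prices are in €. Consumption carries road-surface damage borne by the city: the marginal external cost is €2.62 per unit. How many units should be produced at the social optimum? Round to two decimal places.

x* = 29.56

Social marginal benefit = demand − MEC = 207.14 - 2.44x.
Set SMB = MC: 207.14 - 2.44x = 53.14 + 2.77x → x* = 29.5585.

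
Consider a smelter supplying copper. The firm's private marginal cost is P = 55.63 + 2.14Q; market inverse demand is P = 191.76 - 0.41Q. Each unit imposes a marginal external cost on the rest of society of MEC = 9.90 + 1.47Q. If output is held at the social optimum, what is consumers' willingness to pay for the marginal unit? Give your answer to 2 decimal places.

P = 178.89

Social marginal cost = private MC + MEC = 65.53 + 3.61Q.
Set SMC = demand: 65.53 + 3.61Q = 191.76 - 0.41Q → Q* = 31.4005.
Consumer price on the demand curve at Q*: 191.76 − 0.41×31.4005 = 178.8858.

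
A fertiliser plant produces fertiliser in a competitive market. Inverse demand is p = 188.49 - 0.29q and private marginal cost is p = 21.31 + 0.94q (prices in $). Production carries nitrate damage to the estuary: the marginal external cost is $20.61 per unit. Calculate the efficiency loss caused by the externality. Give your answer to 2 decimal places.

Market equilibrium (private): 21.31 + 0.94q = 188.49 - 0.29q → q_m = 135.9187.
Social marginal cost = private MC + MEC = 41.92 + 0.94q.
Set SMC = demand: 41.92 + 0.94q = 188.49 - 0.29q → q* = 119.1626.
Height of the DWL triangle at q_m is SMC(q_m) − demand(q_m) = MEC(q_m) = 20.6100.
DWL = ½ × 16.7561 × 20.6100 = 172.6716.

DWL = $172.67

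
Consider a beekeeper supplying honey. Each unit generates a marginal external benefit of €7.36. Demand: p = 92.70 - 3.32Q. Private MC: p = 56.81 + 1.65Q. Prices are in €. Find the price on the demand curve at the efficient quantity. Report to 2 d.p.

P = €63.81

Social marginal cost = private MC − MEB = 49.45 + 1.65Q.
Set SMC = demand: 49.45 + 1.65Q = 92.70 - 3.32Q → Q* = 8.7022.
Consumer price on the demand curve at Q*: 92.70 − 3.32×8.7022 = 63.8087.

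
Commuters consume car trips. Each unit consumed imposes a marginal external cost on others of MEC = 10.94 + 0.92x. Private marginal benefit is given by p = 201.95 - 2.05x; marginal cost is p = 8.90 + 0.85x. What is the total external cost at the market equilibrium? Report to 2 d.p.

Market equilibrium (private): 8.90 + 0.85x = 201.95 - 2.05x → x_m = 66.5690.
Total external cost = ∫₀^{x_m} (10.94 + 0.92x) dx = 10.94×66.5690 + ½×0.92×66.5690² = 2766.7235.

2766.72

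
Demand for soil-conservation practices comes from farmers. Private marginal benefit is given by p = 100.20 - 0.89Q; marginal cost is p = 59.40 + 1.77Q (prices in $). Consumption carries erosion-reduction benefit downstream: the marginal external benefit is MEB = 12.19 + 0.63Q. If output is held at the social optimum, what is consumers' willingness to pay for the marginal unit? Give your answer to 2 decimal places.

P = $76.97

Social marginal benefit = demand + MEB = 112.39 - 0.26Q.
Set SMB = MC: 112.39 - 0.26Q = 59.40 + 1.77Q → Q* = 26.1034.
Consumer price on the demand curve at Q*: 100.20 − 0.89×26.1034 = 76.9680.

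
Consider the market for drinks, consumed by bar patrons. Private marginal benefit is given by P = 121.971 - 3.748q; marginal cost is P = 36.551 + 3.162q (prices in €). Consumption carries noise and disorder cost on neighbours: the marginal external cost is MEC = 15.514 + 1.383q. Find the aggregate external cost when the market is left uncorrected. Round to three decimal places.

€297.452

Market equilibrium (private): 36.551 + 3.162q = 121.971 - 3.748q → q_m = 12.3618.
Total external cost = ∫₀^{q_m} (15.514 + 1.383q) dq = 15.514×12.3618 + ½×1.383×12.3618² = 297.4519.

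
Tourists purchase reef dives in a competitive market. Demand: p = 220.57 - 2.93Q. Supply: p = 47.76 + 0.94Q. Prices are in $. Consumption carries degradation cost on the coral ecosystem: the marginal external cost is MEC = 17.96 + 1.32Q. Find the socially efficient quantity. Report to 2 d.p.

Q* = 29.84

Social marginal benefit = demand − MEC = 202.61 - 4.25Q.
Set SMB = MC: 202.61 - 4.25Q = 47.76 + 0.94Q → Q* = 29.8362.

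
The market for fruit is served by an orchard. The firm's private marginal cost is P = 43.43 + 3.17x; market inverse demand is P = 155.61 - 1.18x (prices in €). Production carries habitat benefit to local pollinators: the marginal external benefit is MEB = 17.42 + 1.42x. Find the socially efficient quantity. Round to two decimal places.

x* = 44.23

Social marginal cost = private MC − MEB = 26.01 + 1.75x.
Set SMC = demand: 26.01 + 1.75x = 155.61 - 1.18x → x* = 44.2321.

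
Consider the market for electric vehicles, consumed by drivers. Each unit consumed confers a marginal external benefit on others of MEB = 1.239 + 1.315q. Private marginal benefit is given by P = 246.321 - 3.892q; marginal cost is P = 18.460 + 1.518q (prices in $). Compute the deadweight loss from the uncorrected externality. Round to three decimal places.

DWL = $391.498

Market equilibrium (private): 18.460 + 1.518q = 246.321 - 3.892q → q_m = 42.1185.
Social marginal benefit = demand + MEB = 247.560 - 2.577q.
Set SMB = MC: 247.560 - 2.577q = 18.460 + 1.518q → q* = 55.9463.
The loss is the area between SMB and MC from q* to q_m; with linear curves that's a triangle of height MEB(q_m).
DWL = ½ × 13.8278 × 56.6248 = 391.4982.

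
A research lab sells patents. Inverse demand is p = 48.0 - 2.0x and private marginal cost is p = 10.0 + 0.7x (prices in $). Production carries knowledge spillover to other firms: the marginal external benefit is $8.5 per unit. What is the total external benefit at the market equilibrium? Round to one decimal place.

Market equilibrium (private): 10.0 + 0.7x = 48.0 - 2.0x → x_m = 14.0741.
Total external benefit = MEB × x_m = 8.5 × 14.0741 = 119.6299.

$119.6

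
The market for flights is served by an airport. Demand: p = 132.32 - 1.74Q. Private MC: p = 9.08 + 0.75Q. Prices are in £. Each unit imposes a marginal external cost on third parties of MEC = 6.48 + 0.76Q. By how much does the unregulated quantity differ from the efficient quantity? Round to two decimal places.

13.57 units

Market equilibrium (private): 9.08 + 0.75Q = 132.32 - 1.74Q → Q_m = 49.4940.
Social marginal cost = private MC + MEC = 15.56 + 1.51Q.
Set SMC = demand: 15.56 + 1.51Q = 132.32 - 1.74Q → Q* = 35.9262.
Gap = |49.4940 − 35.9262| = 13.5678.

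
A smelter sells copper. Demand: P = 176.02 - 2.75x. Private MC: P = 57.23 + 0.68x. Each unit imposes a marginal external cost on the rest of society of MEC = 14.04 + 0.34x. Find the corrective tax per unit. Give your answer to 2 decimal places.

tax = 23.49 per unit

Social marginal cost = private MC + MEC = 71.27 + 1.02x.
Set SMC = demand: 71.27 + 1.02x = 176.02 - 2.75x → x* = 27.7851.
The Pigouvian tax equals MEC at x*: 14.04 + 0.34×27.7851 = 23.4869.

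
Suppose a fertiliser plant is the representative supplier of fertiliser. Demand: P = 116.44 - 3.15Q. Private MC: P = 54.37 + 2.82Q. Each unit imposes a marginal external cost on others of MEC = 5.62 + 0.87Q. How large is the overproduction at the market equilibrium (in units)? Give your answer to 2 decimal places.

2.14 units

Market equilibrium (private): 54.37 + 2.82Q = 116.44 - 3.15Q → Q_m = 10.3970.
Social marginal cost = private MC + MEC = 59.99 + 3.69Q.
Set SMC = demand: 59.99 + 3.69Q = 116.44 - 3.15Q → Q* = 8.2529.
Gap = |10.3970 − 8.2529| = 2.1441.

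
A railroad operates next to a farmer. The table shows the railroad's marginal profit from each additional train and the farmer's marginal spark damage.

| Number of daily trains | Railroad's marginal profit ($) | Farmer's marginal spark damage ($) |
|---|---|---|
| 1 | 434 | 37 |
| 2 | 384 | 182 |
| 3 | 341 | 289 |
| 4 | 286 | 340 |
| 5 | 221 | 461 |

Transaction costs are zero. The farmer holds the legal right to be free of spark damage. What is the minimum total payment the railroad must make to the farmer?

Efficient level: marginal profit ≥ marginal spark damage through level 3, so k* = 3.
With the farmer holding the right, the railroad must at least compensate total damage at k*: 37 + 182 + 289 = 508.

$508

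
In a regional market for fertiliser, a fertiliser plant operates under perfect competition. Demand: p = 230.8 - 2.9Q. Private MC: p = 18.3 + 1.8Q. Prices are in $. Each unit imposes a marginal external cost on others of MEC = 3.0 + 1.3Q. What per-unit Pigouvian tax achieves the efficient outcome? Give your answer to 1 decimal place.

Social marginal cost = private MC + MEC = 21.3 + 3.1Q.
Set SMC = demand: 21.3 + 3.1Q = 230.8 - 2.9Q → Q* = 34.9167.
The Pigouvian tax equals MEC at Q*: 3.0 + 1.3×34.9167 = 48.3917.

tax = $48.4 per unit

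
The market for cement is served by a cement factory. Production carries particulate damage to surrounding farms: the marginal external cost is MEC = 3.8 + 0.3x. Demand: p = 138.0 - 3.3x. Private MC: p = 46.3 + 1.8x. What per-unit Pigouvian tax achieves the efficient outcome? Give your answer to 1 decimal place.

tax = 8.7 per unit

Social marginal cost = private MC + MEC = 50.1 + 2.1x.
Set SMC = demand: 50.1 + 2.1x = 138.0 - 3.3x → x* = 16.2778.
The Pigouvian tax equals MEC at x*: 3.8 + 0.3×16.2778 = 8.6833.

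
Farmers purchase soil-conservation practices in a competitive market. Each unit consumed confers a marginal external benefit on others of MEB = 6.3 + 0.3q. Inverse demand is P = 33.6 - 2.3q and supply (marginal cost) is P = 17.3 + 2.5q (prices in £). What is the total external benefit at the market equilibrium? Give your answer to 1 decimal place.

£23.1

Market equilibrium (private): 17.3 + 2.5q = 33.6 - 2.3q → q_m = 3.3958.
Total external benefit = ∫₀^{q_m} (6.3 + 0.3q) dq = 6.3×3.3958 + ½×0.3×3.3958² = 23.1233.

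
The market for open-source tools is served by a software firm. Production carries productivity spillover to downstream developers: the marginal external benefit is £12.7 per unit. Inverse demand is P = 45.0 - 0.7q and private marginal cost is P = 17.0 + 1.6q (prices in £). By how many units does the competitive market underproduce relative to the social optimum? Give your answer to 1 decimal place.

5.5 units

Market equilibrium (private): 17.0 + 1.6q = 45.0 - 0.7q → q_m = 12.1739.
Social marginal cost = private MC − MEB = 4.3 + 1.6q.
Set SMC = demand: 4.3 + 1.6q = 45.0 - 0.7q → q* = 17.6957.
Gap = |12.1739 − 17.6957| = 5.5218.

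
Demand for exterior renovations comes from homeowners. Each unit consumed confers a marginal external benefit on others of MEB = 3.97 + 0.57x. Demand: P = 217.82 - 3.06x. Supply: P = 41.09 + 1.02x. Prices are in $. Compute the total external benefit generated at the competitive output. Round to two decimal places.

Market equilibrium (private): 41.09 + 1.02x = 217.82 - 3.06x → x_m = 43.3162.
Total external benefit = ∫₀^{x_m} (3.97 + 0.57x) dx = 3.97×43.3162 + ½×0.57×43.3162² = 706.7089.

$706.71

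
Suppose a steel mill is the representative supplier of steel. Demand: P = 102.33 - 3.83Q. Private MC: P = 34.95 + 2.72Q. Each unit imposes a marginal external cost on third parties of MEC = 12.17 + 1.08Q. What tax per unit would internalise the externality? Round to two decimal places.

Social marginal cost = private MC + MEC = 47.12 + 3.80Q.
Set SMC = demand: 47.12 + 3.80Q = 102.33 - 3.83Q → Q* = 7.2359.
The Pigouvian tax equals MEC at Q*: 12.17 + 1.08×7.2359 = 19.9848.

tax = 19.98 per unit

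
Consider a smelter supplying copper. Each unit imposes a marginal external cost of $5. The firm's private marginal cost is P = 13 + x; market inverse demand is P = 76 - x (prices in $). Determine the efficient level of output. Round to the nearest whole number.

x* = 29

Social marginal cost = private MC + MEC = 18 + x.
Set SMC = demand: 18 + x = 76 - x → x* = 29.0000.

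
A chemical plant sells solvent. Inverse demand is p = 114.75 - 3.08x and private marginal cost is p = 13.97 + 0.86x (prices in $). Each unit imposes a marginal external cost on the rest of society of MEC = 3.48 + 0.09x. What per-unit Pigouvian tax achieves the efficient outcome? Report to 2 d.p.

Social marginal cost = private MC + MEC = 17.45 + 0.95x.
Set SMC = demand: 17.45 + 0.95x = 114.75 - 3.08x → x* = 24.1439.
The Pigouvian tax equals MEC at x*: 3.48 + 0.09×24.1439 = 5.6530.

tax = $5.65 per unit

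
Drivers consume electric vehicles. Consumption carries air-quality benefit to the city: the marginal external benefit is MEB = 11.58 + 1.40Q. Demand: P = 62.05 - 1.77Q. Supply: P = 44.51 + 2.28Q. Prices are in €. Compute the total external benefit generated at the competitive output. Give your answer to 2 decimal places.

€63.28

Market equilibrium (private): 44.51 + 2.28Q = 62.05 - 1.77Q → Q_m = 4.3309.
Total external benefit = ∫₀^{Q_m} (11.58 + 1.40Q) dQ = 11.58×4.3309 + ½×1.40×4.3309² = 63.2815.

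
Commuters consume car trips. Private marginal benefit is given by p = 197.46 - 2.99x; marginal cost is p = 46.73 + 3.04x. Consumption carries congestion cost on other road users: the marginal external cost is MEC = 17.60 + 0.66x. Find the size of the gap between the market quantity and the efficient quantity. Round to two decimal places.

Market equilibrium (private): 46.73 + 3.04x = 197.46 - 2.99x → x_m = 24.9967.
Social marginal benefit = demand − MEC = 179.86 - 3.65x.
Set SMB = MC: 179.86 - 3.65x = 46.73 + 3.04x → x* = 19.8999.
Gap = |24.9967 − 19.8999| = 5.0968.

5.10 units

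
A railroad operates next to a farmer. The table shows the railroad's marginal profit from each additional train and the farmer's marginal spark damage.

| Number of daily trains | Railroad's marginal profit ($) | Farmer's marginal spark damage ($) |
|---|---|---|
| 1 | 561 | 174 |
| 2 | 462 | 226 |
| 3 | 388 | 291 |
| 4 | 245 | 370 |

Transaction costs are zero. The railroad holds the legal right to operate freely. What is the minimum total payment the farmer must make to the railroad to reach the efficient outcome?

$245

Left alone the railroad would choose level 4 (marginal profit stays positive).
Efficient level: k* = 3 (marginal profit ≥ marginal spark damage through 3).
The farmer must at least cover the railroad's forgone profit from cutting 4→3: 245 = 245.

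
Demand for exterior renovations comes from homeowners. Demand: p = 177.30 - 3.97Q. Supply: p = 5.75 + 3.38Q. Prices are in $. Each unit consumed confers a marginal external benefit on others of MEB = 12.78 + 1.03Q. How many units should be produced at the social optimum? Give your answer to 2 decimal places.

Social marginal benefit = demand + MEB = 190.08 - 2.94Q.
Set SMB = MC: 190.08 - 2.94Q = 5.75 + 3.38Q → Q* = 29.1661.

Q* = 29.17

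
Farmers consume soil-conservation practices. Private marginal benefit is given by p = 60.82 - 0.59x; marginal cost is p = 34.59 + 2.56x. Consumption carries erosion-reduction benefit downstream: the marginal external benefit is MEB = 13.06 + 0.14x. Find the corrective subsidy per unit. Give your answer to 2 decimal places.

Social marginal benefit = demand + MEB = 73.88 - 0.45x.
Set SMB = MC: 73.88 - 0.45x = 34.59 + 2.56x → x* = 13.0532.
The Pigouvian subsidy equals MEB at x*: 13.06 + 0.14×13.0532 = 14.8874.

subsidy = 14.89 per unit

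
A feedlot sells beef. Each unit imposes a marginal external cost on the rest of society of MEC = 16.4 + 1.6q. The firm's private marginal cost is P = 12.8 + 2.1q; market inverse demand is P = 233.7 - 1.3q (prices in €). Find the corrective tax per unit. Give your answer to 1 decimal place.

tax = €81.8 per unit

Social marginal cost = private MC + MEC = 29.2 + 3.7q.
Set SMC = demand: 29.2 + 3.7q = 233.7 - 1.3q → q* = 40.9000.
The Pigouvian tax equals MEC at q*: 16.4 + 1.6×40.9000 = 81.8400.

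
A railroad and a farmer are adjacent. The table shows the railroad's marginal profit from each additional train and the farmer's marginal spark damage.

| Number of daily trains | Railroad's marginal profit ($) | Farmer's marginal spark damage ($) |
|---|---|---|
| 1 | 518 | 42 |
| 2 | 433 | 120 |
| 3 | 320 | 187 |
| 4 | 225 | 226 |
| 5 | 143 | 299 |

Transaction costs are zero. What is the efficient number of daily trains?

3

Bargaining reaches the level where marginal profit last exceeds marginal spark damage.
That holds through level 3 (320 ≥ 187) but not at 4 (225 < 226).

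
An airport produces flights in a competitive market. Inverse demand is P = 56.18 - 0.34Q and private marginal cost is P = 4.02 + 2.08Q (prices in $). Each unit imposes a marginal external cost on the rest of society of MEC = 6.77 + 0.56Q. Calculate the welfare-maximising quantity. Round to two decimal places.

Social marginal cost = private MC + MEC = 10.79 + 2.64Q.
Set SMC = demand: 10.79 + 2.64Q = 56.18 - 0.34Q → Q* = 15.2315.

Q* = 15.23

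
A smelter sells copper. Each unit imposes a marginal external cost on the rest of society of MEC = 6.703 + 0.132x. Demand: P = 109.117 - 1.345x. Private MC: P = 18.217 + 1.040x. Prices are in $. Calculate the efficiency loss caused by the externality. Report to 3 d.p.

DWL = $27.351

Market equilibrium (private): 18.217 + 1.040x = 109.117 - 1.345x → x_m = 38.1132.
Social marginal cost = private MC + MEC = 24.920 + 1.172x.
Set SMC = demand: 24.920 + 1.172x = 109.117 - 1.345x → x* = 33.4513.
The loss is the area between SMC and demand from x* to x_m; with linear curves that's a triangle of height MEC(x_m).
DWL = ½ × 4.6619 × 11.7339 = 27.3511.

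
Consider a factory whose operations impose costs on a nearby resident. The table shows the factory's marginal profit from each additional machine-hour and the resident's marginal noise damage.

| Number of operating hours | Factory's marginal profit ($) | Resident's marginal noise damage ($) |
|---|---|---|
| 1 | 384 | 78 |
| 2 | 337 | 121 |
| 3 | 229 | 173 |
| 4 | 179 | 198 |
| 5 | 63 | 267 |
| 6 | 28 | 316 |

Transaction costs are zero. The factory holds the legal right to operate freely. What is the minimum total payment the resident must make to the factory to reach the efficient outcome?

Left alone the factory would choose level 6 (marginal profit stays positive).
Efficient level: k* = 3 (marginal profit ≥ marginal noise damage through 3).
The resident must at least cover the factory's forgone profit from cutting 6→3: 179 + 63 + 28 = 270.

$270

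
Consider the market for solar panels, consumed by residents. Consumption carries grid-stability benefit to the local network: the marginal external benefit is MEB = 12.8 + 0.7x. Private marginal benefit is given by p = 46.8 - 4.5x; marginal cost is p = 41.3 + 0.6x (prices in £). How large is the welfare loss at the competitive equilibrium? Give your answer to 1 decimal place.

DWL = £20.9

Market equilibrium (private): 41.3 + 0.6x = 46.8 - 4.5x → x_m = 1.0784.
Social marginal benefit = demand + MEB = 59.6 - 3.8x.
Set SMB = MC: 59.6 - 3.8x = 41.3 + 0.6x → x* = 4.1591.
Height of the DWL triangle at x_m is SMB(x_m) − MC(x_m) = MEB(x_m) = 13.5549.
DWL = ½ × 3.0807 × 13.5549 = 20.8793.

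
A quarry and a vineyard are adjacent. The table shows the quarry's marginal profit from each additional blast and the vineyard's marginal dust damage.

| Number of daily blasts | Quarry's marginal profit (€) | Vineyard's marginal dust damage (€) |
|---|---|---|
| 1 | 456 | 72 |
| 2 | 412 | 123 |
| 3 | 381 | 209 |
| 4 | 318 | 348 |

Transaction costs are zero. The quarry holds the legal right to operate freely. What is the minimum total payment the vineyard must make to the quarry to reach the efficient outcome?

€318

Left alone the quarry would choose level 4 (marginal profit stays positive).
Efficient level: k* = 3 (marginal profit ≥ marginal dust damage through 3).
The vineyard must at least cover the quarry's forgone profit from cutting 4→3: 318 = 318.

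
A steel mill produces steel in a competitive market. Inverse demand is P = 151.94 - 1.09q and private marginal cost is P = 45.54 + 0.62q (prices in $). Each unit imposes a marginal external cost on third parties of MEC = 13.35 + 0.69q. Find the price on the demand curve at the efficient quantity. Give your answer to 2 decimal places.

Social marginal cost = private MC + MEC = 58.89 + 1.31q.
Set SMC = demand: 58.89 + 1.31q = 151.94 - 1.09q → q* = 38.7708.
Consumer price on the demand curve at q*: 151.94 − 1.09×38.7708 = 109.6798.

P = $109.68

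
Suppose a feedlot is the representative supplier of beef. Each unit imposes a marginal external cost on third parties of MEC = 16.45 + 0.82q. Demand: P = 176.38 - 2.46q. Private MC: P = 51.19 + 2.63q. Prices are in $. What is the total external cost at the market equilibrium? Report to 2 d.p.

$652.61

Market equilibrium (private): 51.19 + 2.63q = 176.38 - 2.46q → q_m = 24.5953.
Total external cost = ∫₀^{q_m} (16.45 + 0.82q) dq = 16.45×24.5953 + ½×0.82×24.5953² = 652.6135.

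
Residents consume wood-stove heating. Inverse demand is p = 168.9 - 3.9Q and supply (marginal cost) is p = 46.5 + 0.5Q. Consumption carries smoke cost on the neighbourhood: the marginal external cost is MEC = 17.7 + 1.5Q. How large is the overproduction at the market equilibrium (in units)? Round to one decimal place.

10.1 units

Market equilibrium (private): 46.5 + 0.5Q = 168.9 - 3.9Q → Q_m = 27.8182.
Social marginal benefit = demand − MEC = 151.2 - 5.4Q.
Set SMB = MC: 151.2 - 5.4Q = 46.5 + 0.5Q → Q* = 17.7458.
Gap = |27.8182 − 17.7458| = 10.0724.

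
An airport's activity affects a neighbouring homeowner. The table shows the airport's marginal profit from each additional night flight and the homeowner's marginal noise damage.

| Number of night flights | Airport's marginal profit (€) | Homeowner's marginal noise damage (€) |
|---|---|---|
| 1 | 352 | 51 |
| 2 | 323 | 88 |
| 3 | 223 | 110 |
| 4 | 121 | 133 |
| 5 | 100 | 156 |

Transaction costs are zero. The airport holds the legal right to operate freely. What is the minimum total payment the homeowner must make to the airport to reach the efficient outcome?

€221

Left alone the airport would choose level 5 (marginal profit stays positive).
Efficient level: k* = 3 (marginal profit ≥ marginal noise damage through 3).
The homeowner must at least cover the airport's forgone profit from cutting 5→3: 121 + 100 = 221.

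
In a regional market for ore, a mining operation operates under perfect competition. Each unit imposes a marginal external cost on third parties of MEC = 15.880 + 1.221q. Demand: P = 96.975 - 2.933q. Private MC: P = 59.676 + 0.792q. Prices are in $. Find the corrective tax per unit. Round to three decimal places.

tax = $21.168 per unit

Social marginal cost = private MC + MEC = 75.556 + 2.013q.
Set SMC = demand: 75.556 + 2.013q = 96.975 - 2.933q → q* = 4.3306.
The Pigouvian tax equals MEC at q*: 15.880 + 1.221×4.3306 = 21.1677.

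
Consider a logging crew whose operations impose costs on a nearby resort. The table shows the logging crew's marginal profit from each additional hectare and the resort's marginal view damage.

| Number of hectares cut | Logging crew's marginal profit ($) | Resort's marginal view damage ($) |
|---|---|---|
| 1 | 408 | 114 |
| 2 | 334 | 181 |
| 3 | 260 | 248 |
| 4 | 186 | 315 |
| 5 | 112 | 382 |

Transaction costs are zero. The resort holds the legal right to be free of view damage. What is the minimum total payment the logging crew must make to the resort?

Efficient level: marginal profit ≥ marginal view damage through level 3, so k* = 3.
With the resort holding the right, the logging crew must at least compensate total damage at k*: 114 + 181 + 248 = 543.

$543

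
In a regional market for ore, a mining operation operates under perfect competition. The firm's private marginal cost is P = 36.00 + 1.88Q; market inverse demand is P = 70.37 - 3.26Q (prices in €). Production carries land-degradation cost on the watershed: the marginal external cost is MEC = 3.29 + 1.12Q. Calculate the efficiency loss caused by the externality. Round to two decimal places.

Market equilibrium (private): 36.00 + 1.88Q = 70.37 - 3.26Q → Q_m = 6.6868.
Social marginal cost = private MC + MEC = 39.29 + 3.00Q.
Set SMC = demand: 39.29 + 3.00Q = 70.37 - 3.26Q → Q* = 4.9649.
The welfare-loss triangle has base |Q_m − Q*| and height MEC(Q_m) (the vertical gap between SMC and demand is zero at Q* and MEC at Q_m).
DWL = ½ × 1.7219 × 10.7792 = 9.2804.

DWL = €9.28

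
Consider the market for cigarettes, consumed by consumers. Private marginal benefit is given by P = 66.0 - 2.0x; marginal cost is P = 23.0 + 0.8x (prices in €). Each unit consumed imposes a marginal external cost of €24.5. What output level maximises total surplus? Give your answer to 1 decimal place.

Social marginal benefit = demand − MEC = 41.5 - 2.0x.
Set SMB = MC: 41.5 - 2.0x = 23.0 + 0.8x → x* = 6.6071.

x* = 6.6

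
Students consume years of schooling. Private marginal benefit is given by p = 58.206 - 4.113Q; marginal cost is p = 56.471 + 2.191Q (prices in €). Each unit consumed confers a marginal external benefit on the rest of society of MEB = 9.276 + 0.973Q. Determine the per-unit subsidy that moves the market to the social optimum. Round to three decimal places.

Social marginal benefit = demand + MEB = 67.482 - 3.140Q.
Set SMB = MC: 67.482 - 3.140Q = 56.471 + 2.191Q → Q* = 2.0655.
The Pigouvian subsidy equals MEB at Q*: 9.276 + 0.973×2.0655 = 11.2857.

subsidy = €11.286 per unit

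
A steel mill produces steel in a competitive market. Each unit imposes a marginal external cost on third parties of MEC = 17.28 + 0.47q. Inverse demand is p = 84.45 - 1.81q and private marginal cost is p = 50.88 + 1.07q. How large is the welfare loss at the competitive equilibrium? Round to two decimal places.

DWL = 77.31

Market equilibrium (private): 50.88 + 1.07q = 84.45 - 1.81q → q_m = 11.6563.
Social marginal cost = private MC + MEC = 68.16 + 1.54q.
Set SMC = demand: 68.16 + 1.54q = 84.45 - 1.81q → q* = 4.8627.
The loss is the area between SMC and demand from q* to q_m; with linear curves that's a triangle of height MEC(q_m).
DWL = ½ × 6.7936 × 22.7584 = 77.3057.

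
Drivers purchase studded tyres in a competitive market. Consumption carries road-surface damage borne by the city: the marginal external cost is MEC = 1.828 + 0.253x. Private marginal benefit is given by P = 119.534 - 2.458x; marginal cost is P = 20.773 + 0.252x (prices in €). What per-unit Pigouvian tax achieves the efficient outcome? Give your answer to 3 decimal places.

Social marginal benefit = demand − MEC = 117.706 - 2.711x.
Set SMB = MC: 117.706 - 2.711x = 20.773 + 0.252x → x* = 32.7145.
The Pigouvian tax equals MEC at x*: 1.828 + 0.253×32.7145 = 10.1048.

tax = €10.105 per unit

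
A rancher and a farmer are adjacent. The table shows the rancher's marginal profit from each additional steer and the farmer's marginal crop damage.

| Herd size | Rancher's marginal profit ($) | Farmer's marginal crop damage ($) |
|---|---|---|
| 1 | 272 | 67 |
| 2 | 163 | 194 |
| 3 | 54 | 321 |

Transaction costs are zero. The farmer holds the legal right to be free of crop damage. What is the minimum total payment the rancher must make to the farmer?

Efficient level: marginal profit ≥ marginal crop damage through level 1, so k* = 1.
With the farmer holding the right, the rancher must at least compensate total damage at k*: 67 = 67.

$67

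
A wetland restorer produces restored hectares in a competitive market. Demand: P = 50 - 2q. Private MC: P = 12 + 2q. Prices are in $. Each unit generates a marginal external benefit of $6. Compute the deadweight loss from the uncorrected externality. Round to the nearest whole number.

DWL = $5

Market equilibrium (private): 12 + 2q = 50 - 2q → q_m = 9.5000.
Social marginal cost = private MC − MEB = 6 + 2q.
Set SMC = demand: 6 + 2q = 50 - 2q → q* = 11.0000.
The welfare-loss triangle has base |q_m − q*| and height MEB(q_m) (the vertical gap between SMC and demand is zero at q* and MEB at q_m).
DWL = ½ × 1.5000 × 6.0000 = 4.5000.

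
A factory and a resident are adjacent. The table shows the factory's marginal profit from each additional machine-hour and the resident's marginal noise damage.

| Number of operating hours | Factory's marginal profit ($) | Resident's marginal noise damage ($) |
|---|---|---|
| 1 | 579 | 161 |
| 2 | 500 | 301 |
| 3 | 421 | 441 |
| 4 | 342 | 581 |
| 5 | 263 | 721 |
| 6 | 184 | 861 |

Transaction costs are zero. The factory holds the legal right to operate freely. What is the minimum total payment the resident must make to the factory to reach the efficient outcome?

$1210

Left alone the factory would choose level 6 (marginal profit stays positive).
Efficient level: k* = 2 (marginal profit ≥ marginal noise damage through 2).
The resident must at least cover the factory's forgone profit from cutting 6→2: 421 + 342 + 263 + 184 = 1210.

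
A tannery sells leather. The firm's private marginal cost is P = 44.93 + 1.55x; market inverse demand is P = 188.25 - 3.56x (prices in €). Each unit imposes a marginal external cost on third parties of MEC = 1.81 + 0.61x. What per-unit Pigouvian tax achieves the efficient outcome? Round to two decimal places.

tax = €16.90 per unit

Social marginal cost = private MC + MEC = 46.74 + 2.16x.
Set SMC = demand: 46.74 + 2.16x = 188.25 - 3.56x → x* = 24.7395.
The Pigouvian tax equals MEC at x*: 1.81 + 0.61×24.7395 = 16.9011.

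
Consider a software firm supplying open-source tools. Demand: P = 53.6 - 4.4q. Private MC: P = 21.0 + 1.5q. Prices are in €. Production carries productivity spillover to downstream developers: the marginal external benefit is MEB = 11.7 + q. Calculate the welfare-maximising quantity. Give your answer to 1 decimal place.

Social marginal cost = private MC − MEB = 9.3 + 0.5q.
Set SMC = demand: 9.3 + 0.5q = 53.6 - 4.4q → q* = 9.0408.

q* = 9.0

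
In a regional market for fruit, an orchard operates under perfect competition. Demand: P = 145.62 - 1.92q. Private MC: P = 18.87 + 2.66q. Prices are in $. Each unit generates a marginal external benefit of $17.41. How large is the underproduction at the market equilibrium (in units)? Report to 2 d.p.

Market equilibrium (private): 18.87 + 2.66q = 145.62 - 1.92q → q_m = 27.6747.
Social marginal cost = private MC − MEB = 1.46 + 2.66q.
Set SMC = demand: 1.46 + 2.66q = 145.62 - 1.92q → q* = 31.4760.
Gap = |27.6747 − 31.4760| = 3.8013.

3.80 units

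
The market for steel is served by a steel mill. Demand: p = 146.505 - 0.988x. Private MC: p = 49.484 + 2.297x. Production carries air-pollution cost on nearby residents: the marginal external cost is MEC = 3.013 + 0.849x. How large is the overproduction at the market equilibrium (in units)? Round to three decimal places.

6.794 units

Market equilibrium (private): 49.484 + 2.297x = 146.505 - 0.988x → x_m = 29.5346.
Social marginal cost = private MC + MEC = 52.497 + 3.146x.
Set SMC = demand: 52.497 + 3.146x = 146.505 - 0.988x → x* = 22.7402.
Gap = |29.5346 − 22.7402| = 6.7944.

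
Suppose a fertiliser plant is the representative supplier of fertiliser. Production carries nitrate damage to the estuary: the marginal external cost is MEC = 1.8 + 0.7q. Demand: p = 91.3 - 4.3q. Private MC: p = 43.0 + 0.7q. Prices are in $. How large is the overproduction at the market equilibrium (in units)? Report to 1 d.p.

1.5 units

Market equilibrium (private): 43.0 + 0.7q = 91.3 - 4.3q → q_m = 9.6600.
Social marginal cost = private MC + MEC = 44.8 + 1.4q.
Set SMC = demand: 44.8 + 1.4q = 91.3 - 4.3q → q* = 8.1579.
Gap = |9.6600 − 8.1579| = 1.5021.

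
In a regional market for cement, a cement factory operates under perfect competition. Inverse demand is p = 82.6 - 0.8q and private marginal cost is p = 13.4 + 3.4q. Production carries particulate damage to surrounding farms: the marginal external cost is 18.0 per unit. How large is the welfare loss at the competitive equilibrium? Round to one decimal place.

Market equilibrium (private): 13.4 + 3.4q = 82.6 - 0.8q → q_m = 16.4762.
Social marginal cost = private MC + MEC = 31.4 + 3.4q.
Set SMC = demand: 31.4 + 3.4q = 82.6 - 0.8q → q* = 12.1905.
Height of the DWL triangle at q_m is SMC(q_m) − demand(q_m) = MEC(q_m) = 18.0000.
DWL = ½ × 4.2857 × 18.0000 = 38.5713.

DWL = 38.6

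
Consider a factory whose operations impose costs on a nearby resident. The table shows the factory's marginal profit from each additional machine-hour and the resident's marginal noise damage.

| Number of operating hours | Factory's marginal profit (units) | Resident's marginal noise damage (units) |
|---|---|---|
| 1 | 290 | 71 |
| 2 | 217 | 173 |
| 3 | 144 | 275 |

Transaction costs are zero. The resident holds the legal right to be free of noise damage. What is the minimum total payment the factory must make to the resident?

244

Efficient level: marginal profit ≥ marginal noise damage through level 2, so k* = 2.
With the resident holding the right, the factory must at least compensate total damage at k*: 71 + 173 = 244.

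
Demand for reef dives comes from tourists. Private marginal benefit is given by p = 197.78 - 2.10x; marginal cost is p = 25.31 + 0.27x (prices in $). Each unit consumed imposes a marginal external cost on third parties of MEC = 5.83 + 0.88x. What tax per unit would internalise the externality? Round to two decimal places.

Social marginal benefit = demand − MEC = 191.95 - 2.98x.
Set SMB = MC: 191.95 - 2.98x = 25.31 + 0.27x → x* = 51.2738.
The Pigouvian tax equals MEC at x*: 5.83 + 0.88×51.2738 = 50.9509.

tax = $50.95 per unit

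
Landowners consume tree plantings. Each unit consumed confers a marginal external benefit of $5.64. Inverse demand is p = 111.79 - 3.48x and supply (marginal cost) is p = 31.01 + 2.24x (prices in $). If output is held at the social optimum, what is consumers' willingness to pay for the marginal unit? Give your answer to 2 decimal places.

Social marginal benefit = demand + MEB = 117.43 - 3.48x.
Set SMB = MC: 117.43 - 3.48x = 31.01 + 2.24x → x* = 15.1084.
Consumer price on the demand curve at x*: 111.79 − 3.48×15.1084 = 59.2128.

P = $59.21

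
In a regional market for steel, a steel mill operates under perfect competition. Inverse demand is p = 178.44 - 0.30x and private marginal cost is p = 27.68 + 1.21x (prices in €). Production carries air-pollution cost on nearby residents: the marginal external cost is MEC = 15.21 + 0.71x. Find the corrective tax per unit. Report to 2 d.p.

Social marginal cost = private MC + MEC = 42.89 + 1.92x.
Set SMC = demand: 42.89 + 1.92x = 178.44 - 0.30x → x* = 61.0586.
The Pigouvian tax equals MEC at x*: 15.21 + 0.71×61.0586 = 58.5616.

tax = €58.56 per unit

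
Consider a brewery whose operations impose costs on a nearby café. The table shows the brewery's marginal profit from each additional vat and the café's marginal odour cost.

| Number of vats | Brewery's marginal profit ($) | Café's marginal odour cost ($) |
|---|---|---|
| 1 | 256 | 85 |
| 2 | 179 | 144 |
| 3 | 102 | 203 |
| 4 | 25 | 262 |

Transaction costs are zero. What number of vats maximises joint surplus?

2

Bargaining reaches the level where marginal profit last exceeds marginal odour cost.
That holds through level 2 (179 ≥ 144) but not at 3 (102 < 203).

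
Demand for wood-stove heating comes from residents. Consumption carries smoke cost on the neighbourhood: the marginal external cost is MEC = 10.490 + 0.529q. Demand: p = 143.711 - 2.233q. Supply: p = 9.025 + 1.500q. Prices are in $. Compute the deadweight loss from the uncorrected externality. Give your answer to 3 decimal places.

Market equilibrium (private): 9.025 + 1.500q = 143.711 - 2.233q → q_m = 36.0798.
Social marginal benefit = demand − MEC = 133.221 - 2.762q.
Set SMB = MC: 133.221 - 2.762q = 9.025 + 1.500q → q* = 29.1403.
Between q* and q_m the wedge MC − SMB runs linearly from 0 to MEC(q_m), so the loss is a triangle.
DWL = ½ × 6.9395 × 29.5762 = 102.6220.

DWL = $102.622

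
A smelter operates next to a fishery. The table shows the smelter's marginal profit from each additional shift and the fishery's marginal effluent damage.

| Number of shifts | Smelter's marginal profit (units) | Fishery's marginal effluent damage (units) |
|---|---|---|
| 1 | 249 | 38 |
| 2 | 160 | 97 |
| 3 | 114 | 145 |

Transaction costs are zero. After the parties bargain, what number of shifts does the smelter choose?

2

Bargaining reaches the level where marginal profit last exceeds marginal effluent damage.
That holds through level 2 (160 ≥ 97) but not at 3 (114 < 145).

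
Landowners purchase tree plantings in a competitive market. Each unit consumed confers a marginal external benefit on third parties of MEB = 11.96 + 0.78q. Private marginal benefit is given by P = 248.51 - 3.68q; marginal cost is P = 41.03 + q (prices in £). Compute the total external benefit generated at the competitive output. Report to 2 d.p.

Market equilibrium (private): 41.03 + q = 248.51 - 3.68q → q_m = 44.3333.
Total external benefit = ∫₀^{q_m} (11.96 + 0.78q) dq = 11.96×44.3333 + ½×0.78×44.3333² = 1296.7484.

£1296.75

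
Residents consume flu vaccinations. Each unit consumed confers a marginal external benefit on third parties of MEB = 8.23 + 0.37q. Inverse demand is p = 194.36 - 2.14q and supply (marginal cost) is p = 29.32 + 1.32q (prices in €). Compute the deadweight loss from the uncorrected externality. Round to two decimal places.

Market equilibrium (private): 29.32 + 1.32q = 194.36 - 2.14q → q_m = 47.6994.
Social marginal benefit = demand + MEB = 202.59 - 1.77q.
Set SMB = MC: 202.59 - 1.77q = 29.32 + 1.32q → q* = 56.0744.
Height of the DWL triangle at q_m is SMB(q_m) − MC(q_m) = MEB(q_m) = 25.8788.
DWL = ½ × 8.3750 × 25.8788 = 108.3675.

DWL = €108.37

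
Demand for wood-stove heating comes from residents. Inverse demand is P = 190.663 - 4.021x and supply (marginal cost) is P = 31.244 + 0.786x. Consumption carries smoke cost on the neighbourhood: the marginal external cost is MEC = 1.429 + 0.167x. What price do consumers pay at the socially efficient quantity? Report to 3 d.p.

P = 62.943

Social marginal benefit = demand − MEC = 189.234 - 4.188x.
Set SMB = MC: 189.234 - 4.188x = 31.244 + 0.786x → x* = 31.7632.
Consumer price on the demand curve at x*: 190.663 − 4.021×31.7632 = 62.9432.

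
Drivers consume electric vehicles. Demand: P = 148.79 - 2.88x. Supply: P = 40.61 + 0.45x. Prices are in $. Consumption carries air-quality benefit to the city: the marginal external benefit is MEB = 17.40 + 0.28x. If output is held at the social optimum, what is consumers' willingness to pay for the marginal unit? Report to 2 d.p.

P = $30.21

Social marginal benefit = demand + MEB = 166.19 - 2.60x.
Set SMB = MC: 166.19 - 2.60x = 40.61 + 0.45x → x* = 41.1738.
Consumer price on the demand curve at x*: 148.79 − 2.88×41.1738 = 30.2095.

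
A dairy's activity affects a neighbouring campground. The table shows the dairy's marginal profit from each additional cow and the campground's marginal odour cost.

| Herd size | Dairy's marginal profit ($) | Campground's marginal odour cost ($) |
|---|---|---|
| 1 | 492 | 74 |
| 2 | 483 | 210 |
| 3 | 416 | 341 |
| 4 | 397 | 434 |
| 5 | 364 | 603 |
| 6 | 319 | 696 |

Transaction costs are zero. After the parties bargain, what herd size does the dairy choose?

Bargaining reaches the level where marginal profit last exceeds marginal odour cost.
That holds through level 3 (416 ≥ 341) but not at 4 (397 < 434).

3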